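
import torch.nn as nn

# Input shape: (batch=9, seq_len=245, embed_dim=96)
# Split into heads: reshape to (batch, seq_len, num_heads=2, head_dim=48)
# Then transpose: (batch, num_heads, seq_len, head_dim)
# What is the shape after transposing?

Input shape: (9, 245, 96)
  -> after reshape: (9, 245, 2, 48)
Output shape: (9, 2, 245, 48)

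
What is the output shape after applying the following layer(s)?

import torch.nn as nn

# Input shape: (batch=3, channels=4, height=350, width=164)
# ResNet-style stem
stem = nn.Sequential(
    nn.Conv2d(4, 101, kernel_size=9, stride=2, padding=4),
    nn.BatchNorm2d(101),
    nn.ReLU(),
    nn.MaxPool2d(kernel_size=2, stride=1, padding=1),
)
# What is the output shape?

Input shape: (3, 4, 350, 164)
  -> after Conv2d 9x9 stride=2: (3, 101, 175, 82)
Output shape: (3, 101, 176, 83)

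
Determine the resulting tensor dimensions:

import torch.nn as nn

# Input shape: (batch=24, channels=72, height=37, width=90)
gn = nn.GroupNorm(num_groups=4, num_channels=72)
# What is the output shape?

Input shape: (24, 72, 37, 90)
Output shape: (24, 72, 37, 90)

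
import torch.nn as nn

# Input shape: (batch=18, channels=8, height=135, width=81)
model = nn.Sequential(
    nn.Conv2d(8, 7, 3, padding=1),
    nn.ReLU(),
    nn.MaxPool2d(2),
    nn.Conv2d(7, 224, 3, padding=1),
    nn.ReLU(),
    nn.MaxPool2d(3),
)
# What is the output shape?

Input shape: (18, 8, 135, 81)
  -> after first Conv2d: (18, 7, 135, 81)
  -> after first MaxPool2d: (18, 7, 67, 40)
  -> after second Conv2d: (18, 224, 67, 40)
Output shape: (18, 224, 22, 13)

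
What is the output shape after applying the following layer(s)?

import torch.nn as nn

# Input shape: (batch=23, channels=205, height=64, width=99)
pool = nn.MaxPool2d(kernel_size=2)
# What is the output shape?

Input shape: (23, 205, 64, 99)
Output shape: (23, 205, 32, 49)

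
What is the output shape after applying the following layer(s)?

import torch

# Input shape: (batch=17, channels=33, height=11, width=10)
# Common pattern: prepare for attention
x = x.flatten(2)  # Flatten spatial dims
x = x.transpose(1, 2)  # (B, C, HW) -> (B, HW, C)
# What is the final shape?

Input shape: (17, 33, 11, 10)
  -> after flatten(2): (17, 33, 110)
Output shape: (17, 110, 33)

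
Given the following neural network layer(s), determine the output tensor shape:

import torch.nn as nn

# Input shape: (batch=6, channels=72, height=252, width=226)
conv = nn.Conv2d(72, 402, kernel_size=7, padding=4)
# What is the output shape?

Input shape: (6, 72, 252, 226)
Output shape: (6, 402, 254, 228)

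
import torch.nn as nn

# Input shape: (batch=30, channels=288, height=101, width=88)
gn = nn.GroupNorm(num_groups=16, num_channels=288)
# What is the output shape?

Input shape: (30, 288, 101, 88)
Output shape: (30, 288, 101, 88)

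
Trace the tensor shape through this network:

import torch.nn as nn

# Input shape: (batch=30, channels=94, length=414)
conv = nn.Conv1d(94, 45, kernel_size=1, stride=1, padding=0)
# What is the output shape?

Input shape: (30, 94, 414)
Output shape: (30, 45, 414)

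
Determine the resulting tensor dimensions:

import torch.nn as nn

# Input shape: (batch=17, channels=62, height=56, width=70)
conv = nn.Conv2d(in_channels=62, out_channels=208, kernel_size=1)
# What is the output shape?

Input shape: (17, 62, 56, 70)
Output shape: (17, 208, 56, 70)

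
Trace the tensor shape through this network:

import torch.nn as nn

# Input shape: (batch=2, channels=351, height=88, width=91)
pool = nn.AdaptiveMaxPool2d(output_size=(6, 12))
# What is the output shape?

Input shape: (2, 351, 88, 91)
Output shape: (2, 351, 6, 12)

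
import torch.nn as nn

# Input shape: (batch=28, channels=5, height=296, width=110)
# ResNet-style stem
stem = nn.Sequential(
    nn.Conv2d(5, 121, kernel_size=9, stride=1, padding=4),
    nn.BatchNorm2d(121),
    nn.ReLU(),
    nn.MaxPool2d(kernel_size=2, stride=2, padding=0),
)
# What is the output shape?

Input shape: (28, 5, 296, 110)
  -> after Conv2d 9x9 stride=1: (28, 121, 296, 110)
Output shape: (28, 121, 148, 55)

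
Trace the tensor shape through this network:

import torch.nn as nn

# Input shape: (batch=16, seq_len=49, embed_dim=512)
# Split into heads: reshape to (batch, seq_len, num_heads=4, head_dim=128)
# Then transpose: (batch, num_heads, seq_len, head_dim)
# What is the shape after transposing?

Input shape: (16, 49, 512)
  -> after reshape: (16, 49, 4, 128)
Output shape: (16, 4, 49, 128)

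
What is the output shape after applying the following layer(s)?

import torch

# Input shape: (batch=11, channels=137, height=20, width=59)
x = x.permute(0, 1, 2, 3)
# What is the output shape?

Input shape: (11, 137, 20, 59)
Output shape: (11, 137, 20, 59)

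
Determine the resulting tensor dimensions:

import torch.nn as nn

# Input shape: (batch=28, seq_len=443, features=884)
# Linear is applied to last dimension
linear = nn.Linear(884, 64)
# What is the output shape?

Input shape: (28, 443, 884)
Output shape: (28, 443, 64)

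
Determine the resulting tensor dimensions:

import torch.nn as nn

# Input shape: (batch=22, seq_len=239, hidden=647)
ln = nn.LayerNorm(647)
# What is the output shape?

Input shape: (22, 239, 647)
Output shape: (22, 239, 647)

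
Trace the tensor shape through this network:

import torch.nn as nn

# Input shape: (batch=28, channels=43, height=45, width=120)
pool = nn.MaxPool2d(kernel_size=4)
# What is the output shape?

Input shape: (28, 43, 45, 120)
Output shape: (28, 43, 11, 30)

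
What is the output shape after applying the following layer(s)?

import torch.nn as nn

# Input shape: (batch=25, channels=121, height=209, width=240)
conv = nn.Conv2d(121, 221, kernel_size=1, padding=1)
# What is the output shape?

Input shape: (25, 121, 209, 240)
Output shape: (25, 221, 211, 242)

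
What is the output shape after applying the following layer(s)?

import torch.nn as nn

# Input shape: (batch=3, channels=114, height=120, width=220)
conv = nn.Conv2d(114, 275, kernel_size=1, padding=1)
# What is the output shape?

Input shape: (3, 114, 120, 220)
Output shape: (3, 275, 122, 222)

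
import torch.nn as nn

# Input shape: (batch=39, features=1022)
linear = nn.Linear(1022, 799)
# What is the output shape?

Input shape: (39, 1022)
Output shape: (39, 799)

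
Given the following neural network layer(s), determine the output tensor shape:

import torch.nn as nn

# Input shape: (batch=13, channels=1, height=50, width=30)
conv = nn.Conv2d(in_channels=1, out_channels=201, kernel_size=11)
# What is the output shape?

Input shape: (13, 1, 50, 30)
Output shape: (13, 201, 40, 20)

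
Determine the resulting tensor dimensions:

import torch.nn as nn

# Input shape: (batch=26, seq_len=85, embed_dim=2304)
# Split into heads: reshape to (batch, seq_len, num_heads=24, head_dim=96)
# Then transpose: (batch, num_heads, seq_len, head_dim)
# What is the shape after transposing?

Input shape: (26, 85, 2304)
  -> after reshape: (26, 85, 24, 96)
Output shape: (26, 24, 85, 96)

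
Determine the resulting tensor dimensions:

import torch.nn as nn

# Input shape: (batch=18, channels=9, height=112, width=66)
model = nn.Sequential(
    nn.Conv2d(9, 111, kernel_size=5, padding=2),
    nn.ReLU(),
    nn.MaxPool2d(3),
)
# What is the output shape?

Input shape: (18, 9, 112, 66)
  -> after Conv2d: (18, 111, 112, 66)
  -> after ReLU: (18, 111, 112, 66)
Output shape: (18, 111, 37, 22)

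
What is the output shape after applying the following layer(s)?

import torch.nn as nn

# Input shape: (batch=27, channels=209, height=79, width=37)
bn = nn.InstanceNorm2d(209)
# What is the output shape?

Input shape: (27, 209, 79, 37)
Output shape: (27, 209, 79, 37)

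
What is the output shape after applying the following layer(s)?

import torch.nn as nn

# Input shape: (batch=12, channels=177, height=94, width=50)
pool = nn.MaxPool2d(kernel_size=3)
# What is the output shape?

Input shape: (12, 177, 94, 50)
Output shape: (12, 177, 31, 16)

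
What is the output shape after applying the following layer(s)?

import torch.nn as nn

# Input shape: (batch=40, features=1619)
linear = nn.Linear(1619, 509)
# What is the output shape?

Input shape: (40, 1619)
Output shape: (40, 509)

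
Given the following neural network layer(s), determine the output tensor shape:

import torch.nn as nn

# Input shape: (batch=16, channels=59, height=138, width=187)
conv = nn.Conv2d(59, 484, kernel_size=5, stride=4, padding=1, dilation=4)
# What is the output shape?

Input shape: (16, 59, 138, 187)
Output shape: (16, 484, 31, 44)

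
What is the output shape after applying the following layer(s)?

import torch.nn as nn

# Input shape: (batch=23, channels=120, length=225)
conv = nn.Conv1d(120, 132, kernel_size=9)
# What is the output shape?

Input shape: (23, 120, 225)
Output shape: (23, 132, 217)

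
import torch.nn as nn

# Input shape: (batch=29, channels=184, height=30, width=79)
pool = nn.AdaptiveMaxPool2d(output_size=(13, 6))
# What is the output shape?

Input shape: (29, 184, 30, 79)
Output shape: (29, 184, 13, 6)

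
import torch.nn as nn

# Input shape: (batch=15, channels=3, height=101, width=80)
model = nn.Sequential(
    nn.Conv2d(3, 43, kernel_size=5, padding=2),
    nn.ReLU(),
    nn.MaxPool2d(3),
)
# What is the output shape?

Input shape: (15, 3, 101, 80)
  -> after Conv2d: (15, 43, 101, 80)
  -> after ReLU: (15, 43, 101, 80)
Output shape: (15, 43, 33, 26)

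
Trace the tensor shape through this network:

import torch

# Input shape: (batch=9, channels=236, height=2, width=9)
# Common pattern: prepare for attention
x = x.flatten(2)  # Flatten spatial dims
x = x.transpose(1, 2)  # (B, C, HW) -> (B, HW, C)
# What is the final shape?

Input shape: (9, 236, 2, 9)
  -> after flatten(2): (9, 236, 18)
Output shape: (9, 18, 236)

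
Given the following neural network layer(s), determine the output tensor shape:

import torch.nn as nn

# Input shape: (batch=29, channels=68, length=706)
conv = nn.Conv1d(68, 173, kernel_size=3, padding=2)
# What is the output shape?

Input shape: (29, 68, 706)
Output shape: (29, 173, 708)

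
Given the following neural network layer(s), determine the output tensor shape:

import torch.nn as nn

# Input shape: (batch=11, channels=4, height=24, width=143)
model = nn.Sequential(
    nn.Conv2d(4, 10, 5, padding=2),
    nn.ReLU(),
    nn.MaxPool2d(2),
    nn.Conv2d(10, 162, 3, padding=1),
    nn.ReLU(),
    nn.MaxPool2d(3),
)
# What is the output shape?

Input shape: (11, 4, 24, 143)
  -> after first Conv2d: (11, 10, 24, 143)
  -> after first MaxPool2d: (11, 10, 12, 71)
  -> after second Conv2d: (11, 162, 12, 71)
Output shape: (11, 162, 4, 23)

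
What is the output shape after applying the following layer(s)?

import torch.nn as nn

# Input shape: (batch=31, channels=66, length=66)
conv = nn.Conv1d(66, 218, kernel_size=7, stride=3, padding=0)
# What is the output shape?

Input shape: (31, 66, 66)
Output shape: (31, 218, 20)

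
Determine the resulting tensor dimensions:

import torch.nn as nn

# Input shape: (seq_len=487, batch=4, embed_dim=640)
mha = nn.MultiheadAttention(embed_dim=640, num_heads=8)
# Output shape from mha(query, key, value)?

Input shape: (487, 4, 640)
Output shape: (487, 4, 640)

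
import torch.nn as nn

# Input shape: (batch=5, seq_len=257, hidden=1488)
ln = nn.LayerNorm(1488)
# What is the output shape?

Input shape: (5, 257, 1488)
Output shape: (5, 257, 1488)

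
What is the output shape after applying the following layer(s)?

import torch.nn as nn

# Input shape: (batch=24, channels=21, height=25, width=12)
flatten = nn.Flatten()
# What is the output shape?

Input shape: (24, 21, 25, 12)
Output shape: (24, 6300)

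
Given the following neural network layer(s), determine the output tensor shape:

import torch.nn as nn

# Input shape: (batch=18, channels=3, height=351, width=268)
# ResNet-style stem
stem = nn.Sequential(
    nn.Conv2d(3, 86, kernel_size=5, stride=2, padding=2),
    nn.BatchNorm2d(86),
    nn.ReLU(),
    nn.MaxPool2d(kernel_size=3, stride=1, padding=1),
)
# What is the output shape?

Input shape: (18, 3, 351, 268)
  -> after Conv2d 5x5 stride=2: (18, 86, 176, 134)
Output shape: (18, 86, 176, 134)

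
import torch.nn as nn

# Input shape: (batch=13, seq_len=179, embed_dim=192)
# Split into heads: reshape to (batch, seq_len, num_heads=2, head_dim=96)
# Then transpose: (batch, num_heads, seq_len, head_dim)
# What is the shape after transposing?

Input shape: (13, 179, 192)
  -> after reshape: (13, 179, 2, 96)
Output shape: (13, 2, 179, 96)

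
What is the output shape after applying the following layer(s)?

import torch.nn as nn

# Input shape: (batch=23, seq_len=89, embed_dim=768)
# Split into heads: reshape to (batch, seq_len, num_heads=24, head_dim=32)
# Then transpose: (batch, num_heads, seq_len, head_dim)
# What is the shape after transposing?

Input shape: (23, 89, 768)
  -> after reshape: (23, 89, 24, 32)
Output shape: (23, 24, 89, 32)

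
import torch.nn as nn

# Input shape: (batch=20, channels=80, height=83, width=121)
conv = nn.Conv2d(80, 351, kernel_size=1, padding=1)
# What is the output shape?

Input shape: (20, 80, 83, 121)
Output shape: (20, 351, 85, 123)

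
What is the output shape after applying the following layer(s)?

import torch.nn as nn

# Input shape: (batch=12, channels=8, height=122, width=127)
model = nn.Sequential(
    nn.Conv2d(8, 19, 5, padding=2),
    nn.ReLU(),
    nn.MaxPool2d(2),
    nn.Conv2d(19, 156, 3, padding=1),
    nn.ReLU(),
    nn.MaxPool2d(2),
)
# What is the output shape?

Input shape: (12, 8, 122, 127)
  -> after first Conv2d: (12, 19, 122, 127)
  -> after first MaxPool2d: (12, 19, 61, 63)
  -> after second Conv2d: (12, 156, 61, 63)
Output shape: (12, 156, 30, 31)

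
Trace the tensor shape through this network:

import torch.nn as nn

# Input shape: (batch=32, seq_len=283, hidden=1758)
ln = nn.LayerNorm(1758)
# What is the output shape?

Input shape: (32, 283, 1758)
Output shape: (32, 283, 1758)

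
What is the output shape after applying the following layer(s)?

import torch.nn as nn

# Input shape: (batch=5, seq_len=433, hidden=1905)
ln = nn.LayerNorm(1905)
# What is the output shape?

Input shape: (5, 433, 1905)
Output shape: (5, 433, 1905)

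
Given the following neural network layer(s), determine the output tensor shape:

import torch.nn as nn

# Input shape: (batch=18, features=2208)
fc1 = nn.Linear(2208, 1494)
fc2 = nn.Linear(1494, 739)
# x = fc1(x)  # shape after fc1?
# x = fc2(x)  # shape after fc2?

Input shape: (18, 2208)
  -> after fc1: (18, 1494)
Output shape: (18, 739)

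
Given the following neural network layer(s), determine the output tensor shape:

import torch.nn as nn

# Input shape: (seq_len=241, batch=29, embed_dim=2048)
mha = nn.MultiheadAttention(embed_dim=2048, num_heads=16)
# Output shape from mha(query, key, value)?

Input shape: (241, 29, 2048)
Output shape: (241, 29, 2048)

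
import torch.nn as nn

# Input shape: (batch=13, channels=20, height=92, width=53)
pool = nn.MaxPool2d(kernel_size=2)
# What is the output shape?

Input shape: (13, 20, 92, 53)
Output shape: (13, 20, 46, 26)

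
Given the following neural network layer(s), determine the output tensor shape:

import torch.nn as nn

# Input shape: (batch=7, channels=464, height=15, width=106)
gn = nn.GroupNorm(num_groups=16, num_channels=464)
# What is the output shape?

Input shape: (7, 464, 15, 106)
Output shape: (7, 464, 15, 106)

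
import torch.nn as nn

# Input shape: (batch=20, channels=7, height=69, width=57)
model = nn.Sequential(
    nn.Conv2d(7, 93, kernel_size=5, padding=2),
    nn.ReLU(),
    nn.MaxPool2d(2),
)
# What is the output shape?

Input shape: (20, 7, 69, 57)
  -> after Conv2d: (20, 93, 69, 57)
  -> after ReLU: (20, 93, 69, 57)
Output shape: (20, 93, 34, 28)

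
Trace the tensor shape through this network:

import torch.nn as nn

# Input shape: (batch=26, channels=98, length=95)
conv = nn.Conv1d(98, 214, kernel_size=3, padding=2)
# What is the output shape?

Input shape: (26, 98, 95)
Output shape: (26, 214, 97)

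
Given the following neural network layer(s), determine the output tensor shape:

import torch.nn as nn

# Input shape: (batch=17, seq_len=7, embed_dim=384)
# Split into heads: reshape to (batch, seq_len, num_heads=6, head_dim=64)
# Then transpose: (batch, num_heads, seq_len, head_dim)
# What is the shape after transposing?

Input shape: (17, 7, 384)
  -> after reshape: (17, 7, 6, 64)
Output shape: (17, 6, 7, 64)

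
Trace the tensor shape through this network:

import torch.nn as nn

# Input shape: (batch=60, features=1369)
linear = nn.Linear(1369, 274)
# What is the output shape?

Input shape: (60, 1369)
Output shape: (60, 274)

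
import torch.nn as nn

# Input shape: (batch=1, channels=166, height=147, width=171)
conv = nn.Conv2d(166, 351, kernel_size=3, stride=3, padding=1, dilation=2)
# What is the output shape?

Input shape: (1, 166, 147, 171)
Output shape: (1, 351, 49, 57)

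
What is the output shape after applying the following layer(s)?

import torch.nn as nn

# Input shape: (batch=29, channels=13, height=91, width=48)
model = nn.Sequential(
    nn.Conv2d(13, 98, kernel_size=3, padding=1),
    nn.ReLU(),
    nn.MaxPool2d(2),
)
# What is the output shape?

Input shape: (29, 13, 91, 48)
  -> after Conv2d: (29, 98, 91, 48)
  -> after ReLU: (29, 98, 91, 48)
Output shape: (29, 98, 45, 24)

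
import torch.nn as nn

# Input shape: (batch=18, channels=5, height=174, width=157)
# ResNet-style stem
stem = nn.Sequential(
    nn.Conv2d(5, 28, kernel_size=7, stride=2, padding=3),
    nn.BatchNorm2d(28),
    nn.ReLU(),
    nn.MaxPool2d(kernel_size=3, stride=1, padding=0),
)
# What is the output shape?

Input shape: (18, 5, 174, 157)
  -> after Conv2d 7x7 stride=2: (18, 28, 87, 79)
Output shape: (18, 28, 85, 77)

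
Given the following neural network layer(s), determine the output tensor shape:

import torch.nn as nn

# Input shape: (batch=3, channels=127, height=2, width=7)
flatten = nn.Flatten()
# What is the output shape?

Input shape: (3, 127, 2, 7)
Output shape: (3, 1778)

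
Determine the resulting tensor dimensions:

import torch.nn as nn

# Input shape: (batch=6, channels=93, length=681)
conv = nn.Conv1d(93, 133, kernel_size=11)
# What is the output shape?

Input shape: (6, 93, 681)
Output shape: (6, 133, 671)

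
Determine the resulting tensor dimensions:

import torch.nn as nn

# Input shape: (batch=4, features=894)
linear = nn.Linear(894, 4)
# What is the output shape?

Input shape: (4, 894)
Output shape: (4, 4)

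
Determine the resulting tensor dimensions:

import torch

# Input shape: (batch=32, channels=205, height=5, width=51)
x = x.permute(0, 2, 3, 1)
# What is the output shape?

Input shape: (32, 205, 5, 51)
Output shape: (32, 5, 51, 205)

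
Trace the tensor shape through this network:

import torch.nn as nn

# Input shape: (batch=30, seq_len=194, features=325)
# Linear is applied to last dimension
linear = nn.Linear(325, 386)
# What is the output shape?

Input shape: (30, 194, 325)
Output shape: (30, 194, 386)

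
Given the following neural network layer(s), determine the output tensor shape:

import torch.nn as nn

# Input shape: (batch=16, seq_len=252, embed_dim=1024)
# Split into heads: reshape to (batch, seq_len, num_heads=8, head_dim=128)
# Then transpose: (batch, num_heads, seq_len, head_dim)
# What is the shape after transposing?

Input shape: (16, 252, 1024)
  -> after reshape: (16, 252, 8, 128)
Output shape: (16, 8, 252, 128)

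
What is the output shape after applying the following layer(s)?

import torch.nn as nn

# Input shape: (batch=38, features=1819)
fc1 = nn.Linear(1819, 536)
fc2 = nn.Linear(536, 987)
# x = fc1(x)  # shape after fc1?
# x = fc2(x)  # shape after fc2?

Input shape: (38, 1819)
  -> after fc1: (38, 536)
Output shape: (38, 987)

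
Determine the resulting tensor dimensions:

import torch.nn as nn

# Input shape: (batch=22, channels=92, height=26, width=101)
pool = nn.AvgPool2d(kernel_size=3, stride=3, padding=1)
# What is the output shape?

Input shape: (22, 92, 26, 101)
Output shape: (22, 92, 9, 34)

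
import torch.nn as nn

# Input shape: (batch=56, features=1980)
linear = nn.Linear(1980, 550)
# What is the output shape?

Input shape: (56, 1980)
Output shape: (56, 550)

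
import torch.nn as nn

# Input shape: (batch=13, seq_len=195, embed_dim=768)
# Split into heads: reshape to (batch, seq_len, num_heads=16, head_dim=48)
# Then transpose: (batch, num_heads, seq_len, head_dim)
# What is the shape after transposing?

Input shape: (13, 195, 768)
  -> after reshape: (13, 195, 16, 48)
Output shape: (13, 16, 195, 48)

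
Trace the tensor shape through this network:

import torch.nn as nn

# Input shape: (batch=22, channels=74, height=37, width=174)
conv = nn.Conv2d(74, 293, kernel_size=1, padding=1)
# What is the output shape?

Input shape: (22, 74, 37, 174)
Output shape: (22, 293, 39, 176)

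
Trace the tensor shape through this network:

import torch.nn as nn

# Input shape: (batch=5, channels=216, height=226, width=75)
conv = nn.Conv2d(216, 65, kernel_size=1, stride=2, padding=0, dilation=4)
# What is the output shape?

Input shape: (5, 216, 226, 75)
Output shape: (5, 65, 113, 38)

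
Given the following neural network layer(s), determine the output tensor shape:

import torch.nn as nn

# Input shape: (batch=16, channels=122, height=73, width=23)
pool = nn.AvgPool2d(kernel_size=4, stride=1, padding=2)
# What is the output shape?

Input shape: (16, 122, 73, 23)
Output shape: (16, 122, 74, 24)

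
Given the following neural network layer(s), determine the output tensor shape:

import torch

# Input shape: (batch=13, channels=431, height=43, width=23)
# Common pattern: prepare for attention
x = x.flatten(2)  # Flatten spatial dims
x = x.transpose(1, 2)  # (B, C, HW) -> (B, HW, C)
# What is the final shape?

Input shape: (13, 431, 43, 23)
  -> after flatten(2): (13, 431, 989)
Output shape: (13, 989, 431)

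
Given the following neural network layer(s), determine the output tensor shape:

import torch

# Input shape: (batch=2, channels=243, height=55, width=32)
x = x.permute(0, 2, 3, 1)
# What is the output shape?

Input shape: (2, 243, 55, 32)
Output shape: (2, 55, 32, 243)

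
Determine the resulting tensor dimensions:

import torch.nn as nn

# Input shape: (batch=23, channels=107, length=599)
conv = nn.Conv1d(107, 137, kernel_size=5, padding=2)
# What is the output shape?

Input shape: (23, 107, 599)
Output shape: (23, 137, 599)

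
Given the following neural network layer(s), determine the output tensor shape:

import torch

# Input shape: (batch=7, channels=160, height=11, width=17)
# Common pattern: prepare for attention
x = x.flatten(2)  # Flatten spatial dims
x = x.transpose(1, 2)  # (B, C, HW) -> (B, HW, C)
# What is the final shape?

Input shape: (7, 160, 11, 17)
  -> after flatten(2): (7, 160, 187)
Output shape: (7, 187, 160)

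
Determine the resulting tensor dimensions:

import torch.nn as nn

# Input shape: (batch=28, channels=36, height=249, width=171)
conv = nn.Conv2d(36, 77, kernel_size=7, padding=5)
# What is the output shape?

Input shape: (28, 36, 249, 171)
Output shape: (28, 77, 253, 175)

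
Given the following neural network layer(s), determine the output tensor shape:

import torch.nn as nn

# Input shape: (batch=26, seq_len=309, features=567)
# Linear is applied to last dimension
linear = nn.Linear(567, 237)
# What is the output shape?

Input shape: (26, 309, 567)
Output shape: (26, 309, 237)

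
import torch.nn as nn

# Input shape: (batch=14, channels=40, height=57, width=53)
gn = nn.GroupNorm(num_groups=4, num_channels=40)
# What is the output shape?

Input shape: (14, 40, 57, 53)
Output shape: (14, 40, 57, 53)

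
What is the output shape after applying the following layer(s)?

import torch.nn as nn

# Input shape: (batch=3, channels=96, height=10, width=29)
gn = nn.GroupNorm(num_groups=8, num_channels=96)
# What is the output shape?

Input shape: (3, 96, 10, 29)
Output shape: (3, 96, 10, 29)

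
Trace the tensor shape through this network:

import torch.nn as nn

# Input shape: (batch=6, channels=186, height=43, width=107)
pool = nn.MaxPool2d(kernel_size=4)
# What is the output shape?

Input shape: (6, 186, 43, 107)
Output shape: (6, 186, 10, 26)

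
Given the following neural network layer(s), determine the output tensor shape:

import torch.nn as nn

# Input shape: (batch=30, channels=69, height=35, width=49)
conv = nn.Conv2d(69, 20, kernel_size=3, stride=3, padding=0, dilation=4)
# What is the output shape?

Input shape: (30, 69, 35, 49)
Output shape: (30, 20, 9, 14)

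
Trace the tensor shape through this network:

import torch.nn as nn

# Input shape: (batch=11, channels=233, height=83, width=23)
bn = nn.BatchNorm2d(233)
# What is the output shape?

Input shape: (11, 233, 83, 23)
Output shape: (11, 233, 83, 23)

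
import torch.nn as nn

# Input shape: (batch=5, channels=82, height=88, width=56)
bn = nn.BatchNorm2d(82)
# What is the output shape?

Input shape: (5, 82, 88, 56)
Output shape: (5, 82, 88, 56)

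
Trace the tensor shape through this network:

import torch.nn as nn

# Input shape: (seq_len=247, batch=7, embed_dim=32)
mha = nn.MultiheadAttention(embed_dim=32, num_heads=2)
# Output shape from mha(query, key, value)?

Input shape: (247, 7, 32)
Output shape: (247, 7, 32)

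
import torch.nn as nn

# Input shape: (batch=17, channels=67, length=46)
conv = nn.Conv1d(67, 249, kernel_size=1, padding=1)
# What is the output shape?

Input shape: (17, 67, 46)
Output shape: (17, 249, 48)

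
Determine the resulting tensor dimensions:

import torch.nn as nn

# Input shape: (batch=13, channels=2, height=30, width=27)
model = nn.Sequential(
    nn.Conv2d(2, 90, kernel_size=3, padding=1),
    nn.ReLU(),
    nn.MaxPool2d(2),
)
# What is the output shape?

Input shape: (13, 2, 30, 27)
  -> after Conv2d: (13, 90, 30, 27)
  -> after ReLU: (13, 90, 30, 27)
Output shape: (13, 90, 15, 13)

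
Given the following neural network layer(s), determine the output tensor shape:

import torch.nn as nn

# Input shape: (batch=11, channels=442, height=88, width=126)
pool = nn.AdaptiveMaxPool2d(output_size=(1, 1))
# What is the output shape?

Input shape: (11, 442, 88, 126)
Output shape: (11, 442, 1, 1)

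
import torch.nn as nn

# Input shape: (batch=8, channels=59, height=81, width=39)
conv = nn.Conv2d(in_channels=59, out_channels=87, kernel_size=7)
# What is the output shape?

Input shape: (8, 59, 81, 39)
Output shape: (8, 87, 75, 33)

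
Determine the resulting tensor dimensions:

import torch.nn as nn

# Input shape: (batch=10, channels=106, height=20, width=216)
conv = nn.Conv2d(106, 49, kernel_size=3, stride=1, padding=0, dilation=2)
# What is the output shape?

Input shape: (10, 106, 20, 216)
Output shape: (10, 49, 16, 212)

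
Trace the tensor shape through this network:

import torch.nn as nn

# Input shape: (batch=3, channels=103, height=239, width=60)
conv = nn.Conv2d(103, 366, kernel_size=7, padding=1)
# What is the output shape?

Input shape: (3, 103, 239, 60)
Output shape: (3, 366, 235, 56)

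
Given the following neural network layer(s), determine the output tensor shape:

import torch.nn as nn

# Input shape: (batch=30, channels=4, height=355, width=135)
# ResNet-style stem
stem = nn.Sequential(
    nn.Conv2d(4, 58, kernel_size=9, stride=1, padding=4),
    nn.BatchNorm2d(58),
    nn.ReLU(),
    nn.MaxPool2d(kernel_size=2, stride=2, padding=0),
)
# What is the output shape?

Input shape: (30, 4, 355, 135)
  -> after Conv2d 9x9 stride=1: (30, 58, 355, 135)
Output shape: (30, 58, 177, 67)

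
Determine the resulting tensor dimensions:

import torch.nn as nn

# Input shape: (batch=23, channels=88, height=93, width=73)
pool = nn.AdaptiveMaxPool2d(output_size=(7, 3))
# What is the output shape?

Input shape: (23, 88, 93, 73)
Output shape: (23, 88, 7, 3)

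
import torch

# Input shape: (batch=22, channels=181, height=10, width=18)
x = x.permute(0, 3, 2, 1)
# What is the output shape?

Input shape: (22, 181, 10, 18)
Output shape: (22, 18, 10, 181)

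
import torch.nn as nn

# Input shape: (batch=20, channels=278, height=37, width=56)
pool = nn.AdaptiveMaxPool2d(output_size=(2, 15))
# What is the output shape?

Input shape: (20, 278, 37, 56)
Output shape: (20, 278, 2, 15)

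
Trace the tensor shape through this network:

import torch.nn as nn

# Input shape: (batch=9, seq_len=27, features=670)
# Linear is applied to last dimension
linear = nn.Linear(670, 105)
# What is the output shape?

Input shape: (9, 27, 670)
Output shape: (9, 27, 105)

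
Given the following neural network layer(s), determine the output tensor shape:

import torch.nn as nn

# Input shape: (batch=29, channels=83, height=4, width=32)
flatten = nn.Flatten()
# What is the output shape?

Input shape: (29, 83, 4, 32)
Output shape: (29, 10624)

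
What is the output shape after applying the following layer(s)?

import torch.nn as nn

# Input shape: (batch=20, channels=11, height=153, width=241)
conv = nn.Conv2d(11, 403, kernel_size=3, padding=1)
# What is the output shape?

Input shape: (20, 11, 153, 241)
Output shape: (20, 403, 153, 241)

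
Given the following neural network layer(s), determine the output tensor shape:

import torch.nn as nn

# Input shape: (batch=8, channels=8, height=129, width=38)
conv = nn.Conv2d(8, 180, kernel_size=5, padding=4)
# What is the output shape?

Input shape: (8, 8, 129, 38)
Output shape: (8, 180, 133, 42)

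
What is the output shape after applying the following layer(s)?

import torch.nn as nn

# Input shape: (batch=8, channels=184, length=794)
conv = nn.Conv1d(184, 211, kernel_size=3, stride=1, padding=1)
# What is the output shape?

Input shape: (8, 184, 794)
Output shape: (8, 211, 794)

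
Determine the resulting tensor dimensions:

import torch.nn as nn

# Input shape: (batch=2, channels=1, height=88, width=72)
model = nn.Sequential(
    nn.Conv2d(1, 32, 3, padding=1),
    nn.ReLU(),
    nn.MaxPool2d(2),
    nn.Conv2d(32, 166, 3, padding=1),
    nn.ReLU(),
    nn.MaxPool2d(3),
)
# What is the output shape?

Input shape: (2, 1, 88, 72)
  -> after first Conv2d: (2, 32, 88, 72)
  -> after first MaxPool2d: (2, 32, 44, 36)
  -> after second Conv2d: (2, 166, 44, 36)
Output shape: (2, 166, 14, 12)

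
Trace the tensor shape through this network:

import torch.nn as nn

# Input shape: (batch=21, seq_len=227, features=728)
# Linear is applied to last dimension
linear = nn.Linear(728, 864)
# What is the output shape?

Input shape: (21, 227, 728)
Output shape: (21, 227, 864)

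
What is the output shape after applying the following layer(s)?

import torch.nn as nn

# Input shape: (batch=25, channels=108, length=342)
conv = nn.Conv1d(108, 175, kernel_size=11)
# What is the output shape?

Input shape: (25, 108, 342)
Output shape: (25, 175, 332)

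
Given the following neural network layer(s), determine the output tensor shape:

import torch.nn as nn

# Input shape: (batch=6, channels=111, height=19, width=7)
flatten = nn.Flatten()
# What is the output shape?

Input shape: (6, 111, 19, 7)
Output shape: (6, 14763)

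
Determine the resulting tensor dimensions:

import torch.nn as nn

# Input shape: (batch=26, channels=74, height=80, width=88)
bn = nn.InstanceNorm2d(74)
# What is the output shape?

Input shape: (26, 74, 80, 88)
Output shape: (26, 74, 80, 88)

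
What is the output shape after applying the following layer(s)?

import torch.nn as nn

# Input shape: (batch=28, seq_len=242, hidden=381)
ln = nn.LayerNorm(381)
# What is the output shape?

Input shape: (28, 242, 381)
Output shape: (28, 242, 381)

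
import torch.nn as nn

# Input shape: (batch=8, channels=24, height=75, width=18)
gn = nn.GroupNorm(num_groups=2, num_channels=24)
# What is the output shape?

Input shape: (8, 24, 75, 18)
Output shape: (8, 24, 75, 18)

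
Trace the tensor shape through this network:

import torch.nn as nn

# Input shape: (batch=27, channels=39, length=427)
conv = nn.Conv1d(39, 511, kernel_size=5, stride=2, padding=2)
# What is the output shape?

Input shape: (27, 39, 427)
Output shape: (27, 511, 214)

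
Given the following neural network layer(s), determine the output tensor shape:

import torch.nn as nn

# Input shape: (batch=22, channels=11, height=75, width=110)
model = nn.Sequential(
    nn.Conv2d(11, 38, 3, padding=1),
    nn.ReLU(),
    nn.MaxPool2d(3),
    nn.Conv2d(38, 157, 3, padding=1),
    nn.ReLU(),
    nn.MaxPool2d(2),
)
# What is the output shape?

Input shape: (22, 11, 75, 110)
  -> after first Conv2d: (22, 38, 75, 110)
  -> after first MaxPool2d: (22, 38, 25, 36)
  -> after second Conv2d: (22, 157, 25, 36)
Output shape: (22, 157, 12, 18)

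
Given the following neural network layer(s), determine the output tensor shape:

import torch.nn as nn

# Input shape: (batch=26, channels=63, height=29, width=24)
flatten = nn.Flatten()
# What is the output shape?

Input shape: (26, 63, 29, 24)
Output shape: (26, 43848)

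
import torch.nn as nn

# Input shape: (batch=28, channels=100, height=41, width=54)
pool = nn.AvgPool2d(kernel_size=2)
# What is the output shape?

Input shape: (28, 100, 41, 54)
Output shape: (28, 100, 20, 27)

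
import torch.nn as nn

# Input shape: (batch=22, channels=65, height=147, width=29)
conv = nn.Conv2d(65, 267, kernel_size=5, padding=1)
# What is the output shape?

Input shape: (22, 65, 147, 29)
Output shape: (22, 267, 145, 27)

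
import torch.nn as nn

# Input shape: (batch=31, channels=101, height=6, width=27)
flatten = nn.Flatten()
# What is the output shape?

Input shape: (31, 101, 6, 27)
Output shape: (31, 16362)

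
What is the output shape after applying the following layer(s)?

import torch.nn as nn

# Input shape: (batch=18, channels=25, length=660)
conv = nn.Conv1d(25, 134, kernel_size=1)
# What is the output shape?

Input shape: (18, 25, 660)
Output shape: (18, 134, 660)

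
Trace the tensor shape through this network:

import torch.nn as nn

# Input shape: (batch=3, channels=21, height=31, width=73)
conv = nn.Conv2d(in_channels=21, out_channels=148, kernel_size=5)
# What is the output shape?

Input shape: (3, 21, 31, 73)
Output shape: (3, 148, 27, 69)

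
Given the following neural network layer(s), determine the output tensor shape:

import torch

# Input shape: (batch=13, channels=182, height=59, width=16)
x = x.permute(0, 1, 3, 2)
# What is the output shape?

Input shape: (13, 182, 59, 16)
Output shape: (13, 182, 16, 59)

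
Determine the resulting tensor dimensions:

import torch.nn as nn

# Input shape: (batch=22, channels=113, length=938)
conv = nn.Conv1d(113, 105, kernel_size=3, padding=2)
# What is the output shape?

Input shape: (22, 113, 938)
Output shape: (22, 105, 940)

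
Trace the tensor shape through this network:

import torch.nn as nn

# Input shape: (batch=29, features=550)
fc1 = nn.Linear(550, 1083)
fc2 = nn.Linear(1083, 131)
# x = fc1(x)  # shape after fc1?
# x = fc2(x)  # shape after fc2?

Input shape: (29, 550)
  -> after fc1: (29, 1083)
Output shape: (29, 131)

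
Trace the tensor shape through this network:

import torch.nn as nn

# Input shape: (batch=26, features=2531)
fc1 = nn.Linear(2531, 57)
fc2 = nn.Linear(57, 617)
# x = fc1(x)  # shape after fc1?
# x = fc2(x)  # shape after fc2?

Input shape: (26, 2531)
  -> after fc1: (26, 57)
Output shape: (26, 617)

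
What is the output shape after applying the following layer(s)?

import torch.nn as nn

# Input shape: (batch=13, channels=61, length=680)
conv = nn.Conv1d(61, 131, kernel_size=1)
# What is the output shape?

Input shape: (13, 61, 680)
Output shape: (13, 131, 680)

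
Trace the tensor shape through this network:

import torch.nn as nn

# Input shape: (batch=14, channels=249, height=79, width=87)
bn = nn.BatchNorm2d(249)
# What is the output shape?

Input shape: (14, 249, 79, 87)
Output shape: (14, 249, 79, 87)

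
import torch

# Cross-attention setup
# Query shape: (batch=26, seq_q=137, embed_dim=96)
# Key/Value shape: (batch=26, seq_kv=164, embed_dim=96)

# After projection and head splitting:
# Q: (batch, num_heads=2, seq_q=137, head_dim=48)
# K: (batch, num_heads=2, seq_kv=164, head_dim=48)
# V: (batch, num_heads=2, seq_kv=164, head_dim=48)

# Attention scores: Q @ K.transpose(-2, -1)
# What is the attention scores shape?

Input shape: (26, 137, 96)
Output shape: (26, 2, 137, 164)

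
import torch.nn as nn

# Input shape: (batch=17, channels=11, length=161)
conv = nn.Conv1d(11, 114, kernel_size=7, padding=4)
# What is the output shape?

Input shape: (17, 11, 161)
Output shape: (17, 114, 163)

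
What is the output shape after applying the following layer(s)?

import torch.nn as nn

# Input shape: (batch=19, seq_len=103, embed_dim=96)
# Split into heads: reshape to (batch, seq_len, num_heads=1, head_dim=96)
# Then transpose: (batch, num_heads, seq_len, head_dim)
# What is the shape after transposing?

Input shape: (19, 103, 96)
  -> after reshape: (19, 103, 1, 96)
Output shape: (19, 1, 103, 96)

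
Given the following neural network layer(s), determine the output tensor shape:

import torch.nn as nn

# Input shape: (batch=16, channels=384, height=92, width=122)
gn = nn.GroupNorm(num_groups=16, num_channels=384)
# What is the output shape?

Input shape: (16, 384, 92, 122)
Output shape: (16, 384, 92, 122)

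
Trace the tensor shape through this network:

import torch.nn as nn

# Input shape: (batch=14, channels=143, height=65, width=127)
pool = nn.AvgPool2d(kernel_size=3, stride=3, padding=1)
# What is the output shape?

Input shape: (14, 143, 65, 127)
Output shape: (14, 143, 22, 43)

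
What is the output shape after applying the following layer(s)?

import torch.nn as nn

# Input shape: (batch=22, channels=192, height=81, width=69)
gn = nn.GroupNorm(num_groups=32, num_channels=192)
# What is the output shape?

Input shape: (22, 192, 81, 69)
Output shape: (22, 192, 81, 69)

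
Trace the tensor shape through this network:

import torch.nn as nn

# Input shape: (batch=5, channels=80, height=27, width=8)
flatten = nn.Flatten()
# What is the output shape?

Input shape: (5, 80, 27, 8)
Output shape: (5, 17280)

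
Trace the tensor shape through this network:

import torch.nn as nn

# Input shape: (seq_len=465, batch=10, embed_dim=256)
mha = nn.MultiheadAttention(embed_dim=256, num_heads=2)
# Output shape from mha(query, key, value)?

Input shape: (465, 10, 256)
Output shape: (465, 10, 256)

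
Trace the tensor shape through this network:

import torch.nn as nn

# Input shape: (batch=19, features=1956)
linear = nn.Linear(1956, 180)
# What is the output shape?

Input shape: (19, 1956)
Output shape: (19, 180)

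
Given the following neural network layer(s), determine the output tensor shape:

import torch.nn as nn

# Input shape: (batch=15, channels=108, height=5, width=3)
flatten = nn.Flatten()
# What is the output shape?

Input shape: (15, 108, 5, 3)
Output shape: (15, 1620)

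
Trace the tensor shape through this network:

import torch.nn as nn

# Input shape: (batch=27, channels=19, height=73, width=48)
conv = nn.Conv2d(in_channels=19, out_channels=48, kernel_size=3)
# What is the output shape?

Input shape: (27, 19, 73, 48)
Output shape: (27, 48, 71, 46)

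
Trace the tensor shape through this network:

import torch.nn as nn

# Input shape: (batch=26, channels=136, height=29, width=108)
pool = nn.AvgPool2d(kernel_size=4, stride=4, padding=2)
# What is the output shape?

Input shape: (26, 136, 29, 108)
Output shape: (26, 136, 8, 28)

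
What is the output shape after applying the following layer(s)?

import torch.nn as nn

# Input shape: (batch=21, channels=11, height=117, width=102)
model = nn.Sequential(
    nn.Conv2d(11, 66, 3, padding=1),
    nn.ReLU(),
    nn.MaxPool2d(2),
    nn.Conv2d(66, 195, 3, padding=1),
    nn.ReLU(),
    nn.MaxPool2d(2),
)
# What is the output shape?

Input shape: (21, 11, 117, 102)
  -> after first Conv2d: (21, 66, 117, 102)
  -> after first MaxPool2d: (21, 66, 58, 51)
  -> after second Conv2d: (21, 195, 58, 51)
Output shape: (21, 195, 29, 25)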